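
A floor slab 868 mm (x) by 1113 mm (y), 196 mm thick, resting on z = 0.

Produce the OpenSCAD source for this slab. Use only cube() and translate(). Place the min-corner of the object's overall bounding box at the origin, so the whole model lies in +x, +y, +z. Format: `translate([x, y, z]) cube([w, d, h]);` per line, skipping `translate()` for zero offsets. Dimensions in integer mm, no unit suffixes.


cube([868, 1113, 196]);


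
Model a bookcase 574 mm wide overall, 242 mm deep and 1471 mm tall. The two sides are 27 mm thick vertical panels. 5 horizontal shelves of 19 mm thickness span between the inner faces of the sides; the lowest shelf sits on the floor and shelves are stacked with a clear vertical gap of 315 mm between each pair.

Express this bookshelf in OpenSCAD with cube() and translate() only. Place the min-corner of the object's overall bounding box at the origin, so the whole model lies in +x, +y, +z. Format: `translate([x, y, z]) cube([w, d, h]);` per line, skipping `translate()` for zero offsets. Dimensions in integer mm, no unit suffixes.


cube([27, 242, 1471]);
translate([547, 0, 0]) cube([27, 242, 1471]);
translate([27, 0, 0]) cube([520, 242, 19]);
translate([27, 0, 334]) cube([520, 242, 19]);
translate([27, 0, 668]) cube([520, 242, 19]);
translate([27, 0, 1002]) cube([520, 242, 19]);
translate([27, 0, 1336]) cube([520, 242, 19]);


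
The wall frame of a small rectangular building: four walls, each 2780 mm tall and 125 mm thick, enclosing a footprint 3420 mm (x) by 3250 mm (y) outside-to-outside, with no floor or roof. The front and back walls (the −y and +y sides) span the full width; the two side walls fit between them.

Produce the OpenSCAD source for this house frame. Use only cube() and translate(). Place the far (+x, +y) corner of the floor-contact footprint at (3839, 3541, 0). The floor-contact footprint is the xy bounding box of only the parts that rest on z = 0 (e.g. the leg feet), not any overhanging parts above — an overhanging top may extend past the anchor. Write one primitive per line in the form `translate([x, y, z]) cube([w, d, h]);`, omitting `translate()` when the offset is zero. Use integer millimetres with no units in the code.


translate([419, 291, 0]) cube([3420, 125, 2780]);
translate([419, 3416, 0]) cube([3420, 125, 2780]);
translate([419, 416, 0]) cube([125, 3000, 2780]);
translate([3714, 416, 0]) cube([125, 3000, 2780]);


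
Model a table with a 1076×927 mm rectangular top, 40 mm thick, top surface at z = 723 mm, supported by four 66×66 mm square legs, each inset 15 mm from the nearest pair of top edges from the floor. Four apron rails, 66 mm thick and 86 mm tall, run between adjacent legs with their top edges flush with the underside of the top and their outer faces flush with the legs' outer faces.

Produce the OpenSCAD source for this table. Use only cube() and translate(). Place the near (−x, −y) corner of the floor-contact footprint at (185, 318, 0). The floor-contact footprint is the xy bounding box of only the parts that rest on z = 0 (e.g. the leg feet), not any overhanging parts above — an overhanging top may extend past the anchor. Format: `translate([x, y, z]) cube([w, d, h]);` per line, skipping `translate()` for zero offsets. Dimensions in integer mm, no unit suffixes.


// leg_h = 723 - 40 = 683
// apron z = 683 - 86 = 597
translate([170, 303, 683]) cube([1076, 927, 40]);
translate([185, 318, 0]) cube([66, 66, 683]);
translate([1165, 318, 0]) cube([66, 66, 683]);
translate([185, 1149, 0]) cube([66, 66, 683]);
translate([1165, 1149, 0]) cube([66, 66, 683]);
translate([251, 318, 597]) cube([914, 66, 86]);
translate([251, 1149, 597]) cube([914, 66, 86]);
translate([185, 384, 597]) cube([66, 765, 86]);
translate([1165, 384, 597]) cube([66, 765, 86]);


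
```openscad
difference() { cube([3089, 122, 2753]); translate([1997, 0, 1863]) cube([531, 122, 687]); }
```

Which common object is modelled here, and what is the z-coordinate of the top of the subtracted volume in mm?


A wall with a window opening. The window head height is 2550 mm.

A wall with a rectangular opening subtracted — a window. Sill at z = 1863, opening 687 mm tall, so the head is at 1863 + 687 = 2550 mm.


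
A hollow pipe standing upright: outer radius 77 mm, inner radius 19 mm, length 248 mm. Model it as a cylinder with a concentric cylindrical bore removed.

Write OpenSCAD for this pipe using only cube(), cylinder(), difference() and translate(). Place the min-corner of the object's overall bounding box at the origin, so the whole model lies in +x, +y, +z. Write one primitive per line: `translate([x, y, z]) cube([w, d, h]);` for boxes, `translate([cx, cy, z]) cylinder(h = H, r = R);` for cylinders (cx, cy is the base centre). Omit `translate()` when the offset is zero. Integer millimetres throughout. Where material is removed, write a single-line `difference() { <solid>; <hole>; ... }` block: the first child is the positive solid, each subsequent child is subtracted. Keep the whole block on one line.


difference() { translate([77, 77, 0]) cylinder(h = 248, r = 77); translate([77, 77, 0]) cylinder(h = 248, r = 19); }


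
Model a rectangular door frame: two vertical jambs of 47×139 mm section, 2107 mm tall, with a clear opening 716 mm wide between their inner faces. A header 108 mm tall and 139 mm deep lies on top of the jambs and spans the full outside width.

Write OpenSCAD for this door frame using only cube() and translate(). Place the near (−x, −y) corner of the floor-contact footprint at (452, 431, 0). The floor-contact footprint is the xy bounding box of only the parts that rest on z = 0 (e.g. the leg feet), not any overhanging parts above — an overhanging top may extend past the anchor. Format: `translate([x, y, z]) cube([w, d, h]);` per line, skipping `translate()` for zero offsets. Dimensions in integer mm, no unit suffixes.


translate([452, 431, 0]) cube([47, 139, 2107]);
translate([1215, 431, 0]) cube([47, 139, 2107]);
translate([452, 431, 2107]) cube([810, 139, 108]);


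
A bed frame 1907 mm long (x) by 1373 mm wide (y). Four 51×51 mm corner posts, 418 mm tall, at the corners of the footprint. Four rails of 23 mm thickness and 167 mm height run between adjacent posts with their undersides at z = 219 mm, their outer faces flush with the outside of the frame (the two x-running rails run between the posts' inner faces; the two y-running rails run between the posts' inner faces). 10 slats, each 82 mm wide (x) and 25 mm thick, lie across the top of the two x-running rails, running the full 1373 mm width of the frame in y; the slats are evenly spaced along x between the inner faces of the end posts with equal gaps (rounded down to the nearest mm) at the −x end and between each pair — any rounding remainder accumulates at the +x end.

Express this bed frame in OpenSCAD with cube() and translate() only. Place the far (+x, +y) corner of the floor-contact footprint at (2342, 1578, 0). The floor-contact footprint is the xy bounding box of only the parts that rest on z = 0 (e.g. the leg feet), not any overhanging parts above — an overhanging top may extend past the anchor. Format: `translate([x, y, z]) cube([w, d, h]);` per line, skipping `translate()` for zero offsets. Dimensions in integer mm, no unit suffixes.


// slat z = rail_z + rail_h = 219 + 167 = 386
// slat gap = ⌊(1805 − 10·82) / 11⌋ = 89
translate([435, 205, 0]) cube([51, 51, 418]);
translate([435, 1527, 0]) cube([51, 51, 418]);
translate([2291, 205, 0]) cube([51, 51, 418]);
translate([2291, 1527, 0]) cube([51, 51, 418]);
translate([486, 205, 219]) cube([1805, 23, 167]);
translate([486, 1555, 219]) cube([1805, 23, 167]);
translate([435, 256, 219]) cube([23, 1271, 167]);
translate([2319, 256, 219]) cube([23, 1271, 167]);
translate([575, 205, 386]) cube([82, 1373, 25]);
translate([746, 205, 386]) cube([82, 1373, 25]);
translate([917, 205, 386]) cube([82, 1373, 25]);
translate([1088, 205, 386]) cube([82, 1373, 25]);
translate([1259, 205, 386]) cube([82, 1373, 25]);
translate([1430, 205, 386]) cube([82, 1373, 25]);
translate([1601, 205, 386]) cube([82, 1373, 25]);
translate([1772, 205, 386]) cube([82, 1373, 25]);
translate([1943, 205, 386]) cube([82, 1373, 25]);
translate([2114, 205, 386]) cube([82, 1373, 25]);


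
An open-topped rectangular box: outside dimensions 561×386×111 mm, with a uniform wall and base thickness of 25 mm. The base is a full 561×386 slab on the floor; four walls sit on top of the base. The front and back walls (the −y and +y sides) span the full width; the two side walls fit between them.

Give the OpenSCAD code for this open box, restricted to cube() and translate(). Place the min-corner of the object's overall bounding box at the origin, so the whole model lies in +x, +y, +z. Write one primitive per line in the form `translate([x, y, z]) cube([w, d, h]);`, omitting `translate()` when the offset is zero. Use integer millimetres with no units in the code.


cube([561, 386, 25]);
translate([0, 0, 25]) cube([561, 25, 86]);
translate([0, 361, 25]) cube([561, 25, 86]);
translate([0, 25, 25]) cube([25, 336, 86]);
translate([536, 25, 25]) cube([25, 336, 86]);


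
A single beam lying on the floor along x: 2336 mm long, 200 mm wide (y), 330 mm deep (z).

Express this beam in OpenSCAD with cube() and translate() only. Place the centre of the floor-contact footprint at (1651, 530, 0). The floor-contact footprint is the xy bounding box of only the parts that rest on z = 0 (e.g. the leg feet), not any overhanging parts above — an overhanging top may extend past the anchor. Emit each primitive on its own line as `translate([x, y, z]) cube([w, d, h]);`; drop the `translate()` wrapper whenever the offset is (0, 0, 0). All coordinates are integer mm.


translate([483, 430, 0]) cube([2336, 200, 330]);


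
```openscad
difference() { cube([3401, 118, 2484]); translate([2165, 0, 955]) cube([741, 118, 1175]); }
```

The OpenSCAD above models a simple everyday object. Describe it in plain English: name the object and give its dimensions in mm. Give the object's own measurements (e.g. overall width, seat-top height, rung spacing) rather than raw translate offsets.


A wall 3401 mm long (x), 118 mm thick (y), 2484 mm tall, with a rectangular window opening cut through it. The opening is 741 mm wide and 1175 mm tall; its sill is at z = 955 mm and its near (−x) edge is 2165 mm from the wall's −x end. The opening passes through the full wall thickness.


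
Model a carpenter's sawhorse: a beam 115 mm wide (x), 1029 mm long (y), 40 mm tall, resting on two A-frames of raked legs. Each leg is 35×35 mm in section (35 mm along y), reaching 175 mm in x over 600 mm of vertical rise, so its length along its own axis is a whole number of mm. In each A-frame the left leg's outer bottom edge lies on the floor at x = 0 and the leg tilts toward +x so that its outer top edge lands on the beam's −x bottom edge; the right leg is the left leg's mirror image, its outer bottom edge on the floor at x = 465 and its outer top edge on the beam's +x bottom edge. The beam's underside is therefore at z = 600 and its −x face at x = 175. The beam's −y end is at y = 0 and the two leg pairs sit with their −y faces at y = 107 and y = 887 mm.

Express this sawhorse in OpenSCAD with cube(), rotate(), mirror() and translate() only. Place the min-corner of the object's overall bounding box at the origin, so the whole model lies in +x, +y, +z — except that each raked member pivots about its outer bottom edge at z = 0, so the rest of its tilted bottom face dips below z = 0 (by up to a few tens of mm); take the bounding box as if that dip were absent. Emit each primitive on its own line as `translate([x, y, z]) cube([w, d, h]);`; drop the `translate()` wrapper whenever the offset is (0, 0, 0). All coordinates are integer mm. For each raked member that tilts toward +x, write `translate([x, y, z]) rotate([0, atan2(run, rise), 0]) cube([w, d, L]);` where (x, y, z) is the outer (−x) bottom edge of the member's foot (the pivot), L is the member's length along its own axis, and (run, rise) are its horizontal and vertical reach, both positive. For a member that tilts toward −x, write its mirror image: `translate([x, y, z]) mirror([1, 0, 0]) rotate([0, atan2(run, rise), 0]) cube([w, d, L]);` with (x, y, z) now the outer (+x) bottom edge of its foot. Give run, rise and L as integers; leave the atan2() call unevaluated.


// leg length = √(175² + 600²) = 625
// right-leg outer foot x = 2·175 + 115 = 465
// beam min-corner = (175, 0, 600)
translate([175, 0, 600]) cube([115, 1029, 40]);
translate([0, 107, 0]) rotate([0, atan2(175, 600), 0]) cube([35, 35, 625]);
translate([465, 107, 0]) mirror([1, 0, 0]) rotate([0, atan2(175, 600), 0]) cube([35, 35, 625]);
translate([0, 887, 0]) rotate([0, atan2(175, 600), 0]) cube([35, 35, 625]);
translate([465, 887, 0]) mirror([1, 0, 0]) rotate([0, atan2(175, 600), 0]) cube([35, 35, 625]);


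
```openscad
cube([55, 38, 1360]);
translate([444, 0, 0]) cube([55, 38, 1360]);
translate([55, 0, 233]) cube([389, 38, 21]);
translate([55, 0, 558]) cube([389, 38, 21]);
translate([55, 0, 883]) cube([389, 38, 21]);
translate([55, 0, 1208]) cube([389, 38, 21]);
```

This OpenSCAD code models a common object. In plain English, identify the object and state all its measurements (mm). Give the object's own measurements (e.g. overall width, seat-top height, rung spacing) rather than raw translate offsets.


A straight ladder. Two 55×38 mm vertical rails, 1360 mm tall, stand 499 mm apart (outside-to-outside) with their front faces coplanar on the −y side. 4 rungs, each 38 mm deep and 21 mm tall, span between the inner faces of the rails, front faces flush with the rails. The lowest rung's underside is at z = 233 mm and rungs are spaced 325 mm apart (underside to underside).


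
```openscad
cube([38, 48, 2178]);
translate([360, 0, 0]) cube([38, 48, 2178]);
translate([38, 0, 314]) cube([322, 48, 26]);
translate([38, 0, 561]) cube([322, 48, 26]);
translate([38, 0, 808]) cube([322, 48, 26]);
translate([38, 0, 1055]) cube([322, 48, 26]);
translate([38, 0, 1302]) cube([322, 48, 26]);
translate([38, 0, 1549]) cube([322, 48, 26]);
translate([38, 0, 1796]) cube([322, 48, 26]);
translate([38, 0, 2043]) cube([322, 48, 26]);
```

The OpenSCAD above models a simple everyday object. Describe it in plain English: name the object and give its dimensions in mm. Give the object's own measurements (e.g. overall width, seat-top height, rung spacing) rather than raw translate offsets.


A straight ladder. Two 38×48 mm vertical rails, 2178 mm tall, stand 398 mm apart (outside-to-outside) with their front faces coplanar on the −y side. 8 rungs, each 48 mm deep and 26 mm tall, span between the inner faces of the rails, front faces flush with the rails. The lowest rung's underside is at z = 314 mm and rungs are spaced 247 mm apart (underside to underside).


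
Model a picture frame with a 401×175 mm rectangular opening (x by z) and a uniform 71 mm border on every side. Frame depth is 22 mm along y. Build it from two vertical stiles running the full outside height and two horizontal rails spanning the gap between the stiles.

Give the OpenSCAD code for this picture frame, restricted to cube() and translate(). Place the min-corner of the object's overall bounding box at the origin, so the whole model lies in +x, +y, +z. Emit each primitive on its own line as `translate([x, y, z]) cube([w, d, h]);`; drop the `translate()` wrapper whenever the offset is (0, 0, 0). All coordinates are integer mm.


cube([71, 22, 317]);
translate([472, 0, 0]) cube([71, 22, 317]);
translate([71, 0, 0]) cube([401, 22, 71]);
translate([71, 0, 246]) cube([401, 22, 71]);


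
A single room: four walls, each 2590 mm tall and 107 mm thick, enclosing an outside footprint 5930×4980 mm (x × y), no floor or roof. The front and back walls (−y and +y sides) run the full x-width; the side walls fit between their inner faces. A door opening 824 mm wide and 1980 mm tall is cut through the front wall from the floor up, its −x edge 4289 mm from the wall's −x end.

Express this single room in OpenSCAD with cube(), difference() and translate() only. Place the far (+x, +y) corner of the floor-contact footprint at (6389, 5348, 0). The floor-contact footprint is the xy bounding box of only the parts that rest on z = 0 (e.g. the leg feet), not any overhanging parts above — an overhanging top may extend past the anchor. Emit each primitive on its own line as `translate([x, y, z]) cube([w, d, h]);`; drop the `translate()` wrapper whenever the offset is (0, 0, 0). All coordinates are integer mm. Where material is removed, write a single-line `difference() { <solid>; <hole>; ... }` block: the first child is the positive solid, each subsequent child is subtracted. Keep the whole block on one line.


difference() { translate([459, 368, 0]) cube([5930, 107, 2590]); translate([4748, 368, 0]) cube([824, 107, 1980]); }
translate([459, 5241, 0]) cube([5930, 107, 2590]);
translate([459, 475, 0]) cube([107, 4766, 2590]);
translate([6282, 475, 0]) cube([107, 4766, 2590]);


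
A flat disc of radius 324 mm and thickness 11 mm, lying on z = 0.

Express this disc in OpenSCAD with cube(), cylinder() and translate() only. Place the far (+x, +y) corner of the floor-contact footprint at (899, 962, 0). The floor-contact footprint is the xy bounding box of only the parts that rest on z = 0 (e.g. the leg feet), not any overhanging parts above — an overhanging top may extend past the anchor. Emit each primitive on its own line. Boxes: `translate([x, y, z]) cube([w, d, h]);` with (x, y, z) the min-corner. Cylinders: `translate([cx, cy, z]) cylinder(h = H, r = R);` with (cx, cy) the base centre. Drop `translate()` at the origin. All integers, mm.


translate([575, 638, 0]) cylinder(h = 11, r = 324);


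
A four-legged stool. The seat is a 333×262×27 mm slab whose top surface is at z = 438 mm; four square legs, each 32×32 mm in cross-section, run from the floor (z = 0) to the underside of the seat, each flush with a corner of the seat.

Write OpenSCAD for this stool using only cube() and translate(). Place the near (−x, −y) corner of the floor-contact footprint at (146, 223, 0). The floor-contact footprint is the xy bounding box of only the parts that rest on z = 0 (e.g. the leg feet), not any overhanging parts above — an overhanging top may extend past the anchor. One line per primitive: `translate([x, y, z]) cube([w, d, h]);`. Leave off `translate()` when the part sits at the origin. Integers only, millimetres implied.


translate([146, 223, 411]) cube([333, 262, 27]);
translate([146, 223, 0]) cube([32, 32, 411]);
translate([447, 223, 0]) cube([32, 32, 411]);
translate([146, 453, 0]) cube([32, 32, 411]);
translate([447, 453, 0]) cube([32, 32, 411]);


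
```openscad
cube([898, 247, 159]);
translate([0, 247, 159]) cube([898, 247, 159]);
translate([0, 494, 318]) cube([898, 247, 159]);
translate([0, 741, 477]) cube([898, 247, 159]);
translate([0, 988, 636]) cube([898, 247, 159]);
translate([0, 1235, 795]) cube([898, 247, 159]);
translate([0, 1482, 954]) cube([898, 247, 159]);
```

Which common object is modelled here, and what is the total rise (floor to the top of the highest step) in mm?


A staircase. The total rise is 1113 mm.

7 identical blocks, each offset up and back from the previous — a staircase. Each step is 159 mm tall and there are 7 of them, so the total rise is 7 × 159 = 1113 mm.


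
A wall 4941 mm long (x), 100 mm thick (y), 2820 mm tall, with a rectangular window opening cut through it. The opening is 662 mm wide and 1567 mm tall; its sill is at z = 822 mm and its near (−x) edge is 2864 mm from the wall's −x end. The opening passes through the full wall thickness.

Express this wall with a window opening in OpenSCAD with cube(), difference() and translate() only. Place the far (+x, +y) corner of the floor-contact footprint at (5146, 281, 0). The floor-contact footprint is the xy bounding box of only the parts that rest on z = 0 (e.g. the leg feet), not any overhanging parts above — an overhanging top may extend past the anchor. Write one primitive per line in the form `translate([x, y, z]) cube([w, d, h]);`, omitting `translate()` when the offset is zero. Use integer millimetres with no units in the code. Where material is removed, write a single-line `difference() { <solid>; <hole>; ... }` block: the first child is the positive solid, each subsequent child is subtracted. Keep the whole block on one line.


difference() { translate([205, 181, 0]) cube([4941, 100, 2820]); translate([3069, 181, 822]) cube([662, 100, 1567]); }


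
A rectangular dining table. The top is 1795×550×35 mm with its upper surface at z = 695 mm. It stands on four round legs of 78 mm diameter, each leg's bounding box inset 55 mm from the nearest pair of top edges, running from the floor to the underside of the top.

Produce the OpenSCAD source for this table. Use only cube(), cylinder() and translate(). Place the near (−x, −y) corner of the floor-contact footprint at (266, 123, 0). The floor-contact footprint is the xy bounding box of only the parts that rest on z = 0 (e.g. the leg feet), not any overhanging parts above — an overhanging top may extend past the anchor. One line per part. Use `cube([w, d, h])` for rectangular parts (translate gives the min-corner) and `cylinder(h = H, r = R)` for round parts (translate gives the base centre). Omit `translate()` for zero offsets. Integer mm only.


translate([211, 68, 660]) cube([1795, 550, 35]);
translate([305, 162, 0]) cylinder(h = 660, r = 39);
translate([1912, 162, 0]) cylinder(h = 660, r = 39);
translate([305, 524, 0]) cylinder(h = 660, r = 39);
translate([1912, 524, 0]) cylinder(h = 660, r = 39);


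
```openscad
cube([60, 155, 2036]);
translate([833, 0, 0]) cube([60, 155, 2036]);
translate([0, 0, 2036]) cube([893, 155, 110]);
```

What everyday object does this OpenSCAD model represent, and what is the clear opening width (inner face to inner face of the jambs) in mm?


A door frame. The clear opening width is 773 mm.

Two 2036 mm tall posts with a header on top — a door frame. The left jamb is 60 mm wide at x = 0; the right jamb starts at x = 833. The clear opening is 833 − 60 = 773 mm.


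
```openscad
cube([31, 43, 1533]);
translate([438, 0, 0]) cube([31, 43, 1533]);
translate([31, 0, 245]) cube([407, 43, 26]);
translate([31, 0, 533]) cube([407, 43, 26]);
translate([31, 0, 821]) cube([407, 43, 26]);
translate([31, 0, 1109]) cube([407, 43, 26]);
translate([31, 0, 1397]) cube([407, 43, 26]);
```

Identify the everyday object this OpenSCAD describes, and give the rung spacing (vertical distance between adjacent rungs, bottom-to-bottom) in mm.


A ladder. The rung spacing is 288 mm.

Two tall 31×43 posts with 5 short bars between them — a ladder. Adjacent rungs sit at z = 245 and z = 533, so the spacing is 533 − 245 = 288 mm.


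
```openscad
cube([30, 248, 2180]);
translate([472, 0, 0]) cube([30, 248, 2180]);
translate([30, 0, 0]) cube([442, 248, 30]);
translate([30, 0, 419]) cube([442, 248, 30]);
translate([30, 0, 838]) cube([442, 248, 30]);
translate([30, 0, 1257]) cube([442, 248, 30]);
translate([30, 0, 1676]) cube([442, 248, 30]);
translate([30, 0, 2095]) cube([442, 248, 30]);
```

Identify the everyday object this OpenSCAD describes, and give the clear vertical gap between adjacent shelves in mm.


A bookshelf. The clear shelf gap is 389 mm.

Two tall side panels with 6 horizontal boards between them — a bookshelf. The first two shelf undersides are at z = 0 and z = 419; with shelf thickness 30, the clear gap is 419 − 0 − 30 = 389 mm.


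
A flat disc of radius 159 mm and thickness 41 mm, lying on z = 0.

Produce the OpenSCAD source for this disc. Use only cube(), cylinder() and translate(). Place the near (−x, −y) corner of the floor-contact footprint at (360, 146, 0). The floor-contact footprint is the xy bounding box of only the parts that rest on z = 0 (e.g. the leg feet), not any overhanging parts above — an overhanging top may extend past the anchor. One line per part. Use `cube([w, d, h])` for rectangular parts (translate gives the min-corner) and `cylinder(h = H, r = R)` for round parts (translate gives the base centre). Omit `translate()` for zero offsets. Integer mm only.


translate([519, 305, 0]) cylinder(h = 41, r = 159);


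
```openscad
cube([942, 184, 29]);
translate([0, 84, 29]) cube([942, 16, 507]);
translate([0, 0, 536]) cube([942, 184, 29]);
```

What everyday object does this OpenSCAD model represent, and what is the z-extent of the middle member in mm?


An I-beam. The web height is 507 mm.

Two wide flanges with a thin centred web — an I-beam. Overall 565 mm minus two 29 mm flanges gives a web of 565 − 2·29 = 507 mm.


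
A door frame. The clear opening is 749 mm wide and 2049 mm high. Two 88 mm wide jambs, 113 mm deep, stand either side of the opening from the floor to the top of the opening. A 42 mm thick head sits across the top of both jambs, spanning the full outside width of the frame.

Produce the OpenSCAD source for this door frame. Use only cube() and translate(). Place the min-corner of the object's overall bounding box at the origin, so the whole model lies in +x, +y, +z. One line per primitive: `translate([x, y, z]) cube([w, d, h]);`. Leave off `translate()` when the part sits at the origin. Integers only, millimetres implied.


cube([88, 113, 2049]);
translate([837, 0, 0]) cube([88, 113, 2049]);
translate([0, 0, 2049]) cube([925, 113, 42]);


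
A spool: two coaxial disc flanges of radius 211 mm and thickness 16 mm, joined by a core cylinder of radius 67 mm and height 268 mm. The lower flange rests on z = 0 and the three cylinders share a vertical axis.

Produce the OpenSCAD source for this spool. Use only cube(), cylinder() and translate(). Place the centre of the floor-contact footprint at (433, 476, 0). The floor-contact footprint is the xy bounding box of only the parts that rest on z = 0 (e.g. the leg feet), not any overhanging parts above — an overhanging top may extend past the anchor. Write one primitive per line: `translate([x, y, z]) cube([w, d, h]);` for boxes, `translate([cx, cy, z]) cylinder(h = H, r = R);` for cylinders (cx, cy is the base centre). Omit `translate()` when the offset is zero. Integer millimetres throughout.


translate([433, 476, 0]) cylinder(h = 16, r = 211);
translate([433, 476, 16]) cylinder(h = 268, r = 67);
translate([433, 476, 284]) cylinder(h = 16, r = 211);


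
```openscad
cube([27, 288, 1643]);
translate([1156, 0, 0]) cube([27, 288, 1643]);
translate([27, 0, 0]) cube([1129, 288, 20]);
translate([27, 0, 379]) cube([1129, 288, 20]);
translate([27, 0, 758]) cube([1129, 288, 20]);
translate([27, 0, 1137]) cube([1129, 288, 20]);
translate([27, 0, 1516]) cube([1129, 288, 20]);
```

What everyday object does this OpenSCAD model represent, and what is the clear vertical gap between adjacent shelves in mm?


A bookshelf. The clear shelf gap is 359 mm.

Two tall side panels with 5 horizontal boards between them — a bookshelf. The first two shelf undersides are at z = 0 and z = 379; with shelf thickness 20, the clear gap is 379 − 0 − 20 = 359 mm.


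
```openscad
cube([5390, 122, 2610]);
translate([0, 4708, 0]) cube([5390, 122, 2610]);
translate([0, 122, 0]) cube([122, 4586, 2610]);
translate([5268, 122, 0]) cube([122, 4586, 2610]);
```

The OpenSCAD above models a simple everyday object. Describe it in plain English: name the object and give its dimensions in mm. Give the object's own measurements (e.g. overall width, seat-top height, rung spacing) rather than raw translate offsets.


The wall frame of a small rectangular building: four walls, each 2610 mm tall and 122 mm thick, enclosing a footprint 5390 mm (x) by 4830 mm (y) outside-to-outside, with no floor or roof. The front and back walls (the −y and +y sides) span the full width; the two side walls fit between them.


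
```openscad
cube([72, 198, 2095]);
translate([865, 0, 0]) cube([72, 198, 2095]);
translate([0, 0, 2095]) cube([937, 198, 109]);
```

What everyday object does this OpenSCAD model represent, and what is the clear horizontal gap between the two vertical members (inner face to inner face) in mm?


A door frame. The clear opening width is 793 mm.

Two 2095 mm tall posts with a header on top — a door frame. The left jamb is 72 mm wide at x = 0; the right jamb starts at x = 865. The clear opening is 865 − 72 = 793 mm.


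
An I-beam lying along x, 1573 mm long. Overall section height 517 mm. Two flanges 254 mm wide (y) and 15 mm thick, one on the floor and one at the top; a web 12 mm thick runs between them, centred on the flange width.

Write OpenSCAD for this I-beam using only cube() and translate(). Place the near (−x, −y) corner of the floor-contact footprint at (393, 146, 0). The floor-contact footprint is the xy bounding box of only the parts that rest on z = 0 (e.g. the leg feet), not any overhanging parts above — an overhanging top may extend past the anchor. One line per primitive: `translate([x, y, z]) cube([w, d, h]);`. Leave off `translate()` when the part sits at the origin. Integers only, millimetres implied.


translate([393, 146, 0]) cube([1573, 254, 15]);
translate([393, 267, 15]) cube([1573, 12, 487]);
translate([393, 146, 502]) cube([1573, 254, 15]);


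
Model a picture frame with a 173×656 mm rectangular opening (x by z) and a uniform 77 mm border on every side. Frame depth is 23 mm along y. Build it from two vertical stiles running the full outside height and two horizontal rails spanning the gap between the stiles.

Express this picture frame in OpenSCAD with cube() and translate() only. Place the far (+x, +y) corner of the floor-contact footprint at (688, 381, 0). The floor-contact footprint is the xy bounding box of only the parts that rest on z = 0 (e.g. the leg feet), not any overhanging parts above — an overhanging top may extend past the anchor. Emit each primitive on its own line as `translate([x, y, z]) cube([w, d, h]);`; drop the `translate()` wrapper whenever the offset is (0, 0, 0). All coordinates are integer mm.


translate([361, 358, 0]) cube([77, 23, 810]);
translate([611, 358, 0]) cube([77, 23, 810]);
translate([438, 358, 0]) cube([173, 23, 77]);
translate([438, 358, 733]) cube([173, 23, 77]);


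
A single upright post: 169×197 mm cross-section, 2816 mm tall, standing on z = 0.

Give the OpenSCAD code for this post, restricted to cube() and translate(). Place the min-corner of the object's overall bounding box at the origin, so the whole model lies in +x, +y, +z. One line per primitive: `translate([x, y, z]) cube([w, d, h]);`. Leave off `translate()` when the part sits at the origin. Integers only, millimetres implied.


cube([169, 197, 2816]);


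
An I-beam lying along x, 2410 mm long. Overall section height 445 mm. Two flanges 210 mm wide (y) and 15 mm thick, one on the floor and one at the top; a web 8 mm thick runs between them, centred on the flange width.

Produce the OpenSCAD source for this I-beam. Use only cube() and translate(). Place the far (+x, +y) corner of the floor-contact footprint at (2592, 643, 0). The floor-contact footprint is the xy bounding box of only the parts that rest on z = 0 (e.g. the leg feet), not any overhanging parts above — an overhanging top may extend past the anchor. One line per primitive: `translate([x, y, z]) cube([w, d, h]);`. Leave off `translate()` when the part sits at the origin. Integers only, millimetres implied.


translate([182, 433, 0]) cube([2410, 210, 15]);
translate([182, 534, 15]) cube([2410, 8, 415]);
translate([182, 433, 430]) cube([2410, 210, 15]);


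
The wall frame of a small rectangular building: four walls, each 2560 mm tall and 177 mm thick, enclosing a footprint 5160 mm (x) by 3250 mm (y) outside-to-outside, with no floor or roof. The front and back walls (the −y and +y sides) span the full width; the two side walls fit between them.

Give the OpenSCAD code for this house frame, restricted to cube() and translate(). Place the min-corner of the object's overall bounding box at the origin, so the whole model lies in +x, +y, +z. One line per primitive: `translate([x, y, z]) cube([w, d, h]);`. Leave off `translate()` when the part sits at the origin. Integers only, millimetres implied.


cube([5160, 177, 2560]);
translate([0, 3073, 0]) cube([5160, 177, 2560]);
translate([0, 177, 0]) cube([177, 2896, 2560]);
translate([4983, 177, 0]) cube([177, 2896, 2560]);


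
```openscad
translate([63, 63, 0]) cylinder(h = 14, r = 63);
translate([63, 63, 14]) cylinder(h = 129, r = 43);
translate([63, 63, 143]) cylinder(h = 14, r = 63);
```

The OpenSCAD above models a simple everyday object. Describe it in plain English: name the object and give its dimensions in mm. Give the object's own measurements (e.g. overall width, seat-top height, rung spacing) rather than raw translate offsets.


A spool: two coaxial disc flanges of radius 63 mm and thickness 14 mm, joined by a core cylinder of radius 43 mm and height 129 mm. The lower flange rests on z = 0 and the three cylinders share a vertical axis.


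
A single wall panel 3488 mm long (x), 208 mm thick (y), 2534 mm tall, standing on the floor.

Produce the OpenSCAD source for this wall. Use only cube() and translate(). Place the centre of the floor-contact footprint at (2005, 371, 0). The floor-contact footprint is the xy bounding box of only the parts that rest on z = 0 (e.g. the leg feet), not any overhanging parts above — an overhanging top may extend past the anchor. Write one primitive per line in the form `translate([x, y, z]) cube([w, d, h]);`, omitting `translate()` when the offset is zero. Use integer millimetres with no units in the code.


translate([261, 267, 0]) cube([3488, 208, 2534]);


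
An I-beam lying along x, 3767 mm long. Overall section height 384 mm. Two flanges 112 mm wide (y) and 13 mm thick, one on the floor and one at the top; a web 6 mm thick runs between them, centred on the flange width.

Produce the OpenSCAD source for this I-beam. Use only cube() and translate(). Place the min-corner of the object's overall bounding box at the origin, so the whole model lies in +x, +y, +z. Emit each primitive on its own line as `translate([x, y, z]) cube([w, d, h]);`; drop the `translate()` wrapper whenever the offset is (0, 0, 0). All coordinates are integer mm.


cube([3767, 112, 13]);
translate([0, 53, 13]) cube([3767, 6, 358]);
translate([0, 0, 371]) cube([3767, 112, 13]);


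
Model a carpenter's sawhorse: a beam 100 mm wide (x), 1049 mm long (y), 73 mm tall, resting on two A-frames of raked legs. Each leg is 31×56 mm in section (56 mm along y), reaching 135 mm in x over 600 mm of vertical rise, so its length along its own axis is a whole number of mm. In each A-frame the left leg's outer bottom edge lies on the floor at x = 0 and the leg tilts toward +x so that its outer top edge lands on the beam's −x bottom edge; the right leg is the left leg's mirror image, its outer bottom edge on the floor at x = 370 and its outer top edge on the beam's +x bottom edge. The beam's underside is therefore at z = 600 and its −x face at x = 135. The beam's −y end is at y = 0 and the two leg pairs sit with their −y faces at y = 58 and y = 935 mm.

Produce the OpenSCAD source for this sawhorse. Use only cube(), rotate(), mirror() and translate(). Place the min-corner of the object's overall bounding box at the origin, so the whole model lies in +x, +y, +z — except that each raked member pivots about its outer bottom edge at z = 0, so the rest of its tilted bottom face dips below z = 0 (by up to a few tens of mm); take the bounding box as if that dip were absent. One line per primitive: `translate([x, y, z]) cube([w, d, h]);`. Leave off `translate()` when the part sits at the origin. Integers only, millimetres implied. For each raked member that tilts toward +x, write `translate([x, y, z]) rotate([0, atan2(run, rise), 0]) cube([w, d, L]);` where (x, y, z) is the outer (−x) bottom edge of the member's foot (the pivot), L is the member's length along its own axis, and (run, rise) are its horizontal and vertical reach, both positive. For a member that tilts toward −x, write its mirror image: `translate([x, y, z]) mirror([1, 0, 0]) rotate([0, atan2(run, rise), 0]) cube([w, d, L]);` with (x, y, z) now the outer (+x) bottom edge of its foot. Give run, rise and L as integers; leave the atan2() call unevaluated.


translate([135, 0, 600]) cube([100, 1049, 73]);
translate([0, 58, 0]) rotate([0, atan2(135, 600), 0]) cube([31, 56, 615]);
translate([370, 58, 0]) mirror([1, 0, 0]) rotate([0, atan2(135, 600), 0]) cube([31, 56, 615]);
translate([0, 935, 0]) rotate([0, atan2(135, 600), 0]) cube([31, 56, 615]);
translate([370, 935, 0]) mirror([1, 0, 0]) rotate([0, atan2(135, 600), 0]) cube([31, 56, 615]);


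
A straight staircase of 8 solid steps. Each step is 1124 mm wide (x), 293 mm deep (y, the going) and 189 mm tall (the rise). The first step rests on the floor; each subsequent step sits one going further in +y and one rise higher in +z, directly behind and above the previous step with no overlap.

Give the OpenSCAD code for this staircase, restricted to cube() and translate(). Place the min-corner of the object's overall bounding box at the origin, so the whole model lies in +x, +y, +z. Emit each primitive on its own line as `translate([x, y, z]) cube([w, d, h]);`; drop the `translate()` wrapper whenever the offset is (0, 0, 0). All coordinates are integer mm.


cube([1124, 293, 189]);
translate([0, 293, 189]) cube([1124, 293, 189]);
translate([0, 586, 378]) cube([1124, 293, 189]);
translate([0, 879, 567]) cube([1124, 293, 189]);
translate([0, 1172, 756]) cube([1124, 293, 189]);
translate([0, 1465, 945]) cube([1124, 293, 189]);
translate([0, 1758, 1134]) cube([1124, 293, 189]);
translate([0, 2051, 1323]) cube([1124, 293, 189]);


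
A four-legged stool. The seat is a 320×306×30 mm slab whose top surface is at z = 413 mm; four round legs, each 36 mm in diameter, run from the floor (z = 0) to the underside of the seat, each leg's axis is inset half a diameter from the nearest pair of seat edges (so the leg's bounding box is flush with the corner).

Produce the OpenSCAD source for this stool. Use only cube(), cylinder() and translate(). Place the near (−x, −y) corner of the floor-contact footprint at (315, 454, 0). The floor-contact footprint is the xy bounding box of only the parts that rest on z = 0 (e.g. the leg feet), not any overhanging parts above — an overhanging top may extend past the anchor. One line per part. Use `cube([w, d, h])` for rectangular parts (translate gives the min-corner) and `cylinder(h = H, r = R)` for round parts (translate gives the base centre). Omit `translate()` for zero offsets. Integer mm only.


translate([315, 454, 383]) cube([320, 306, 30]);
translate([333, 472, 0]) cylinder(h = 383, r = 18);
translate([617, 472, 0]) cylinder(h = 383, r = 18);
translate([333, 742, 0]) cylinder(h = 383, r = 18);
translate([617, 742, 0]) cylinder(h = 383, r = 18);


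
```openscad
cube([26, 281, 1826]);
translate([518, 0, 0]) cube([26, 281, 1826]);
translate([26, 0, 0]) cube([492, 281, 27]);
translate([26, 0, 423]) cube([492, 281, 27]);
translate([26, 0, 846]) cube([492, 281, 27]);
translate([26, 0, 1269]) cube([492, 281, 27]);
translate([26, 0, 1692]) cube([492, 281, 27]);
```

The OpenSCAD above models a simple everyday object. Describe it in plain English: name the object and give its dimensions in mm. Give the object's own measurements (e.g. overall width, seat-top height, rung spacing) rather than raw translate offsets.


An open bookshelf. Two side panels, each 26 mm thick, 281 mm deep and 1826 mm tall, stand 544 mm apart (outside-to-outside). Between them sit 5 shelves, each 27 mm thick and 281 mm deep, spanning the full gap between the sides. The bottom shelf rests on the floor (its underside at z = 0) and the clear gap between one shelf's top and the next shelf's underside is 396 mm.


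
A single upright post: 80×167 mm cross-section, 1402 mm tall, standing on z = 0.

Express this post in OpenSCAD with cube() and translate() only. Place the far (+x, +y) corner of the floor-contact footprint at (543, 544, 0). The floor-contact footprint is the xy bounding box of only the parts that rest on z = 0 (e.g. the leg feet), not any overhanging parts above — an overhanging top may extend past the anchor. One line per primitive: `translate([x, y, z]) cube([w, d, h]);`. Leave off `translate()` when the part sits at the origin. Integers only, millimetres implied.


translate([463, 377, 0]) cube([80, 167, 1402]);
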